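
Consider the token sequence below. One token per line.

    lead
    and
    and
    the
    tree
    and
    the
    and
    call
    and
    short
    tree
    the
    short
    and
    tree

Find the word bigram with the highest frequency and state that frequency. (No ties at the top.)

Bigram frequencies (highest first):
  and the: 2
  lead and: 1
  and and: 1
  the tree: 1
  tree and: 1
  the and: 1
  … (8 more, each ≤ 1)

"and the", 2 times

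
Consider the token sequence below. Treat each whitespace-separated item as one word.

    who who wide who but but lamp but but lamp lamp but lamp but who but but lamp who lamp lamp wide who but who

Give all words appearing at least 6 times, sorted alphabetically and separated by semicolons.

Unigram counts meeting the condition (at least 6 times):
  but: 9
  lamp: 7
  who: 7

but; lamp; who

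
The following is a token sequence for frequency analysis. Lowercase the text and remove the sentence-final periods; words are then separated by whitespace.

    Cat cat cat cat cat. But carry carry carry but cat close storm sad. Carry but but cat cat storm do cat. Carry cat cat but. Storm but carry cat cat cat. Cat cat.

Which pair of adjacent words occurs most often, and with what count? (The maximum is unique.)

"cat cat", 10 times

Bigram frequencies (highest first):
  cat cat: 10
  cat but: 2
  but carry: 2
  carry carry: 2
  carry but: 2
  but cat: 2
  … (12 more, each ≤ 2)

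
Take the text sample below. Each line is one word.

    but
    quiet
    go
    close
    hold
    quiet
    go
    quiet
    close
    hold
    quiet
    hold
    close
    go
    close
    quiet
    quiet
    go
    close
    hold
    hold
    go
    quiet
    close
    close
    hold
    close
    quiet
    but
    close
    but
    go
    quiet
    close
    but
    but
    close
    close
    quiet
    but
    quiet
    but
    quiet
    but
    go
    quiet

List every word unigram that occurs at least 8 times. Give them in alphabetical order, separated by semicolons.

but; close; quiet

Unigram counts meeting the condition (at least 8 times):
  but: 8
  close: 12
  quiet: 13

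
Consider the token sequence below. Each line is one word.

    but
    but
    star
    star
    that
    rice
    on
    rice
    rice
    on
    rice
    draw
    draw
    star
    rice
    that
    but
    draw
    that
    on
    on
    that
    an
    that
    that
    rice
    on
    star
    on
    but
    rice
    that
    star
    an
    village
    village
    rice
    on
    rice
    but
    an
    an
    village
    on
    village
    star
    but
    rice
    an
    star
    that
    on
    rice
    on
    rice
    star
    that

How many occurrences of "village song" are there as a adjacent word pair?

0

Scanning the 56 overlapping bigram windows for "village song":
  (none found)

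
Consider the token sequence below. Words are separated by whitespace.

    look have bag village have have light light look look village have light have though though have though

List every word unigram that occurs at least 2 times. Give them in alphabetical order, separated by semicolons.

Unigram counts meeting the condition (at least 2 times):
  have: 6
  light: 3
  look: 3
  though: 3
  village: 2

have; light; look; though; village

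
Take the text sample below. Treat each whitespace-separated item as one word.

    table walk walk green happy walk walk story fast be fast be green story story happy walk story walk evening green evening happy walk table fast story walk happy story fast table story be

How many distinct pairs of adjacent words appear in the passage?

26

34 tokens → 33 bigram windows in total.
Repeated bigrams (each contributes count−1 duplicates):
  happy walk: 3
  fast be: 2
  story fast: 2
  story walk: 2
  walk story: 2
  walk walk: 2
7 duplicate windows → 33 − 7 = 26 distinct.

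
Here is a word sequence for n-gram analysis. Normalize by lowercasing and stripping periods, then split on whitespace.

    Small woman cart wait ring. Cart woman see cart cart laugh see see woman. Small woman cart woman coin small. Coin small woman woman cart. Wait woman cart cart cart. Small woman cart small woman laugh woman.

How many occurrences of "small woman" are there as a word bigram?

Scanning the 36 overlapping bigram windows for "small woman":
  position 1–2: small woman
  position 15–16: small woman
  position 22–23: small woman
  position 31–32: small woman
  position 34–35: small woman

5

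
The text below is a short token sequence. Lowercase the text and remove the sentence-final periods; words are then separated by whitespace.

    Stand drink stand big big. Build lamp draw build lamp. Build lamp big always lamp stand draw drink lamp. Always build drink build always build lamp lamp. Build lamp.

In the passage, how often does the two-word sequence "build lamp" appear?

Scanning the 28 overlapping bigram windows for "build lamp":
  position 6–7: build lamp
  position 9–10: build lamp
  position 11–12: build lamp
  position 25–26: build lamp
  position 28–29: build lamp

5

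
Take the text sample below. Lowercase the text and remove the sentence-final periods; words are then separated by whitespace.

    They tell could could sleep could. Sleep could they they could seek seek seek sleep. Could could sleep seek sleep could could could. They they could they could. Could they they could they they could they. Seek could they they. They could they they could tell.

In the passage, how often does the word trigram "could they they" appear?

6

Scanning the 44 overlapping trigram windows for "could they they":
  position 8–10: could they they
  position 23–25: could they they
  position 29–31: could they they
  position 32–34: could they they
  position 38–40: could they they
  position 42–44: could they they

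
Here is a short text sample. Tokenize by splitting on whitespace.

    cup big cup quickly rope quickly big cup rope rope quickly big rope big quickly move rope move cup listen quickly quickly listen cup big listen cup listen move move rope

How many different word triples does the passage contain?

28

31 tokens → 29 trigram windows in total.
Repeated trigrams (each contributes count−1 duplicates):
  rope quickly big: 2
1 duplicate windows → 29 − 1 = 28 distinct.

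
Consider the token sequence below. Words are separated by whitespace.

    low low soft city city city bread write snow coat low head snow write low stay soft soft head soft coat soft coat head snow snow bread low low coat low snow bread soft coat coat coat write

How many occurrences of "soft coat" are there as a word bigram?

3

Scanning the 37 overlapping bigram windows for "soft coat":
  position 20–21: soft coat
  position 22–23: soft coat
  position 34–35: soft coat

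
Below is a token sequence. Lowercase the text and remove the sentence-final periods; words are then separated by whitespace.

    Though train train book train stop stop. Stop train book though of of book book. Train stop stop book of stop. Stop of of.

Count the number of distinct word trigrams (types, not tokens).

24 tokens → 22 trigram windows in total.
Repeated trigrams (each contributes count−1 duplicates):
  book train stop: 2
  train stop stop: 2
2 duplicate windows → 22 − 2 = 20 distinct.

20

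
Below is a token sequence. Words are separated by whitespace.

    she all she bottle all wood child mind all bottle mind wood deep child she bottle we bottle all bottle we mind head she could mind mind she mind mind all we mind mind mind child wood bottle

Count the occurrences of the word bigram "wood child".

Scanning the 37 overlapping bigram windows for "wood child":
  position 6–7: wood child

1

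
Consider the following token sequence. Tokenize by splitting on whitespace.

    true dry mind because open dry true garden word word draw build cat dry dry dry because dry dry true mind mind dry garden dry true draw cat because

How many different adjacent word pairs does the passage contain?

29 tokens → 28 bigram windows in total.
Repeated bigrams (each contributes count−1 duplicates):
  dry dry: 3
  dry true: 3
4 duplicate windows → 28 − 4 = 24 distinct.

24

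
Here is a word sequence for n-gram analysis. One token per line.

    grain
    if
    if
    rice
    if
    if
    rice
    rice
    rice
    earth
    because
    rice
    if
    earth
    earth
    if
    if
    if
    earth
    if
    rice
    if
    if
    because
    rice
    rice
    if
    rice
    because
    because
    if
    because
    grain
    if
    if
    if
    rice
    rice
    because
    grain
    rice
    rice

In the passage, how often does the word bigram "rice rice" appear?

5

Scanning the 41 overlapping bigram windows for "rice rice":
  position 7–8: rice rice
  position 8–9: rice rice
  position 25–26: rice rice
  position 37–38: rice rice
  position 41–42: rice rice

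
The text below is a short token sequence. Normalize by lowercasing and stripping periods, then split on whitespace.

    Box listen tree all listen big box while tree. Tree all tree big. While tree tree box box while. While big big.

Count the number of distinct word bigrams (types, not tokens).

17

22 tokens → 21 bigram windows in total.
Repeated bigrams (each contributes count−1 duplicates):
  box while: 2
  tree all: 2
  tree tree: 2
  while tree: 2
4 duplicate windows → 21 − 4 = 17 distinct.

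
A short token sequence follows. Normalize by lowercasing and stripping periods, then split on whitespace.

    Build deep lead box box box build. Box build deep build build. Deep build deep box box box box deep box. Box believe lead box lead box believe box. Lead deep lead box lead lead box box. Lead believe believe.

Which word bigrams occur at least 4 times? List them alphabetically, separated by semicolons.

box box; box lead; build deep; lead box

Bigram counts meeting the condition (at least 4 times):
  box box: 7
  box lead: 4
  build deep: 4
  lead box: 5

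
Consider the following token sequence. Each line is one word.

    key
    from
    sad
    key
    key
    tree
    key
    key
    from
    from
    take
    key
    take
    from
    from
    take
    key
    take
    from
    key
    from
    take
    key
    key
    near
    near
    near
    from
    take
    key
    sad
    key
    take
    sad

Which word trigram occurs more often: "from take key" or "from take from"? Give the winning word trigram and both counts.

"from take key" (4 vs 0)

"from take key": 4 occurrences
"from take from": 0 occurrences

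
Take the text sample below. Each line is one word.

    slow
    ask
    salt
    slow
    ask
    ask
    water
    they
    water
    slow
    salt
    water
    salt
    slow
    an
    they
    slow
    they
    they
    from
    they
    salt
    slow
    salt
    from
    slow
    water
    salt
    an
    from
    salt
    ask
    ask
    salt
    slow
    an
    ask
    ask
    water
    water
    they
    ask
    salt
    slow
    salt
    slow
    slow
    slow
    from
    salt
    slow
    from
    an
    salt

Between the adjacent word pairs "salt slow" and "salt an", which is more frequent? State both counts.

"salt slow" (7 vs 1)

"salt slow": 7 occurrences
"salt an": 1 occurrence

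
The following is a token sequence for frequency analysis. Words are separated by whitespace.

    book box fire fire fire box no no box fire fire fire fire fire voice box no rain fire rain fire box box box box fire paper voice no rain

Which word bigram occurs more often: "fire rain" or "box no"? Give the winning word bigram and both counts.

"fire rain": 1 occurrence
"box no": 2 occurrences

"box no" (2 vs 1)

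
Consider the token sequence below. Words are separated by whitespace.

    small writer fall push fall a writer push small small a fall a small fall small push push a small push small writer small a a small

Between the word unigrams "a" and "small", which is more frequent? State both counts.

"small" (9 vs 6)

"a": 6 occurrences
"small": 9 occurrences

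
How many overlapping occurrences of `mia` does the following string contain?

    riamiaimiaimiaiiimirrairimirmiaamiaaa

Sliding a length-3 window over the 37 characters (35 positions):
  position 4–6: mia
  position 8–10: mia
  position 12–14: mia
  position 29–31: mia
  position 33–35: mia

5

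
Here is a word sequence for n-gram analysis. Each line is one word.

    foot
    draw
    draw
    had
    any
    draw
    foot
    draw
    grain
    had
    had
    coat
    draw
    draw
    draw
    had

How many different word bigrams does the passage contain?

16 tokens → 15 bigram windows in total.
Repeated bigrams (each contributes count−1 duplicates):
  draw draw: 3
  draw had: 2
  foot draw: 2
4 duplicate windows → 15 − 4 = 11 distinct.

11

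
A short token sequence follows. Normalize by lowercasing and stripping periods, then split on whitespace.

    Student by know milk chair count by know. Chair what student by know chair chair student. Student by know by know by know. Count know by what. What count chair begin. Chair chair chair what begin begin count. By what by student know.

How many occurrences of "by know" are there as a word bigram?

6

Scanning the 42 overlapping bigram windows for "by know":
  position 2–3: by know
  position 7–8: by know
  position 12–13: by know
  position 18–19: by know
  position 20–21: by know
  position 22–23: by know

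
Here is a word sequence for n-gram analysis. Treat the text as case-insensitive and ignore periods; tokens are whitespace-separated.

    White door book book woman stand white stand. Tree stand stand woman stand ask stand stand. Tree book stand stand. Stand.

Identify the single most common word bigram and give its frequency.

Bigram frequencies (highest first):
  stand stand: 4
  woman stand: 2
  stand tree: 2
  white door: 1
  door book: 1
  book book: 1
  … (9 more, each ≤ 1)

"stand stand", 4 times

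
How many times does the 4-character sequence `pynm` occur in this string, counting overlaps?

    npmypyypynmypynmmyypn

Sliding a length-4 window over the 21 characters (18 positions):
  position 8–11: pynm
  position 13–16: pynm

2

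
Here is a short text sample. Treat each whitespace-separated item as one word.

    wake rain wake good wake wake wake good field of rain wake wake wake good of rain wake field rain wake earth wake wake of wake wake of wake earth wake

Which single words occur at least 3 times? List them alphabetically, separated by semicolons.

good; of; rain; wake

Unigram counts meeting the condition (at least 3 times):
  good: 3
  of: 4
  rain: 4
  wake: 16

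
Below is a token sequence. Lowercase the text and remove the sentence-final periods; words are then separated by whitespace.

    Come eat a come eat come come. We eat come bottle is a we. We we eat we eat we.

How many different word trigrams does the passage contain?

20 tokens → 18 trigram windows in total.
Repeated trigrams (each contributes count−1 duplicates):
  we eat we: 2
1 duplicate windows → 18 − 1 = 17 distinct.

17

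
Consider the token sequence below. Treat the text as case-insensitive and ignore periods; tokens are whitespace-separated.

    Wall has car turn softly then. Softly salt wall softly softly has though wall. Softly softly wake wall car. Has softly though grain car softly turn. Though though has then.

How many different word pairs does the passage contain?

30 tokens → 29 bigram windows in total.
Repeated bigrams (each contributes count−1 duplicates):
  softly softly: 2
  wall softly: 2
2 duplicate windows → 29 − 2 = 27 distinct.

27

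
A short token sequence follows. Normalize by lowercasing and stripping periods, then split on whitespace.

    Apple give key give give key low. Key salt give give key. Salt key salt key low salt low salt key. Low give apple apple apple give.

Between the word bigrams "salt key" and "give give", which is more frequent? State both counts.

"salt key": 3 occurrences
"give give": 2 occurrences

"salt key" (3 vs 2)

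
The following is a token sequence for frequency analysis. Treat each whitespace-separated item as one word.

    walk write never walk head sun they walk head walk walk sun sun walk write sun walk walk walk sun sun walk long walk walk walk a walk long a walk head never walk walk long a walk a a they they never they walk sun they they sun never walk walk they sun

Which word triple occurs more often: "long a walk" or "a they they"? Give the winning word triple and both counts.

"long a walk" (2 vs 1)

"long a walk": 2 occurrences
"a they they": 1 occurrence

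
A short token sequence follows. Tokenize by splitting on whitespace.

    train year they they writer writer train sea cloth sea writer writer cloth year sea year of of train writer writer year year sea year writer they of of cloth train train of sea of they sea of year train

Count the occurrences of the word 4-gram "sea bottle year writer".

Scanning the 37 overlapping 4-gram windows for "sea bottle year writer":
  (none found)

0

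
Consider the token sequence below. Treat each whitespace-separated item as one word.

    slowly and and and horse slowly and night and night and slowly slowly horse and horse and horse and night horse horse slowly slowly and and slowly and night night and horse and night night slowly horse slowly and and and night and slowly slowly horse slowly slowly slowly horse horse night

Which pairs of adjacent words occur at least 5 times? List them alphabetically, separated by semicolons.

Bigram counts meeting the condition (at least 5 times):
  and and: 5
  and night: 6
  slowly and: 5
  slowly slowly: 5

and and; and night; slowly and; slowly slowly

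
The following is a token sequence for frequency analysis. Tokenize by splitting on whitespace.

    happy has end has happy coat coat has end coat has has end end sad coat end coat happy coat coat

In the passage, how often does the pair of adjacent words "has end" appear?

Scanning the 20 overlapping bigram windows for "has end":
  position 2–3: has end
  position 8–9: has end
  position 12–13: has end

3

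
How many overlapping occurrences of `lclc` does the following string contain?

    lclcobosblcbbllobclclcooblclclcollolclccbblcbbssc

Sliding a length-4 window over the 49 characters (46 positions):
  position 1–4: lclc
  position 19–22: lclc
  position 26–29: lclc
  position 28–31: lclc
  position 36–39: lclc

5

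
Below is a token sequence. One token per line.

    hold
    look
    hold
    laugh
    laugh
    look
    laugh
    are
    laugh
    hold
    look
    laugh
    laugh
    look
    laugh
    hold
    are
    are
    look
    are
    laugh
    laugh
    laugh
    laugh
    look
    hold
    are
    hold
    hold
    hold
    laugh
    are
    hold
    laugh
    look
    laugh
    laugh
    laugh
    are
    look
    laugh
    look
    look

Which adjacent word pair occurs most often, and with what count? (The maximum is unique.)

"laugh laugh", 7 times

Bigram frequencies (highest first):
  laugh laugh: 7
  laugh look: 5
  look laugh: 5
  hold laugh: 3
  laugh are: 3
  hold look: 2
  … (10 more, each ≤ 2)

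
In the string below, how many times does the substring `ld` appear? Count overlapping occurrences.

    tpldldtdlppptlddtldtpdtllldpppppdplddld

7

Sliding a length-2 window over the 39 characters (38 positions):
  position 3–4: ld
  position 5–6: ld
  position 14–15: ld
  position 18–19: ld
  position 26–27: ld
  position 35–36: ld
  position 38–39: ld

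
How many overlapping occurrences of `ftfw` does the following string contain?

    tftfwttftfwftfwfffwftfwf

4

Sliding a length-4 window over the 24 characters (21 positions):
  position 2–5: ftfw
  position 8–11: ftfw
  position 12–15: ftfw
  position 20–23: ftfw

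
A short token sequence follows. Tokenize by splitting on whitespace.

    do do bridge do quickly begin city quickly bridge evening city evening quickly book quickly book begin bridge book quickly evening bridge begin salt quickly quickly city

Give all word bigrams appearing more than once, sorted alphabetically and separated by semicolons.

Bigram counts meeting the condition (more than once):
  book quickly: 2
  quickly book: 2

book quickly; quickly book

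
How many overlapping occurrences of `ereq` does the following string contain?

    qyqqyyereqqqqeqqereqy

2

Sliding a length-4 window over the 21 characters (18 positions):
  position 7–10: ereq
  position 17–20: ereq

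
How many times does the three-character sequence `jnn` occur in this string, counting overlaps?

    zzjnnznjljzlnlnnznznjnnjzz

Sliding a length-3 window over the 26 characters (24 positions):
  position 3–5: jnn
  position 21–23: jnn

2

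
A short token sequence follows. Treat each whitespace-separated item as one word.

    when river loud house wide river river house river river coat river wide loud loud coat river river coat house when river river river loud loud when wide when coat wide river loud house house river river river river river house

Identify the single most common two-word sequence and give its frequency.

Bigram frequencies (highest first):
  river river: 9
  river loud: 3
  when river: 2
  loud house: 2
  wide river: 2
  river house: 2
  … (16 more, each ≤ 2)

"river river", 9 times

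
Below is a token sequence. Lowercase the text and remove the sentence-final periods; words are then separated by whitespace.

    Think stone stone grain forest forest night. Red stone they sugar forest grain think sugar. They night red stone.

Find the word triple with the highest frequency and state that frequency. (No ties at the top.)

Trigram frequencies (highest first):
  night red stone: 2
  think stone stone: 1
  stone stone grain: 1
  stone grain forest: 1
  grain forest forest: 1
  forest forest night: 1
  … (10 more, each ≤ 1)

"night red stone", 2 times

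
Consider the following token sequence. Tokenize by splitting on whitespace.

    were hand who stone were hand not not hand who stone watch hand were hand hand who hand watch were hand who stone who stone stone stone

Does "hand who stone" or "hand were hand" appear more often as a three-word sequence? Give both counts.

"hand who stone" (3 vs 1)

"hand who stone": 3 occurrences
"hand were hand": 1 occurrence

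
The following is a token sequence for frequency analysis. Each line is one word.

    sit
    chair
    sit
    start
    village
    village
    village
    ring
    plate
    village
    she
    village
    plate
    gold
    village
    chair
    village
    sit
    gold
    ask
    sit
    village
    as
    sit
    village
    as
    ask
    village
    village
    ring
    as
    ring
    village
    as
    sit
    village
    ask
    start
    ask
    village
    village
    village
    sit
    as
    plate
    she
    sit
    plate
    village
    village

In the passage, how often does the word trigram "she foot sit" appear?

0

Scanning the 48 overlapping trigram windows for "she foot sit":
  (none found)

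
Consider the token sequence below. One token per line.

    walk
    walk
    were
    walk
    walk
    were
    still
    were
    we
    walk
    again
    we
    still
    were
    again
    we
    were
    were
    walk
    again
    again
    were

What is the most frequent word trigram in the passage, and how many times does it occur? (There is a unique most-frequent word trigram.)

Trigram frequencies (highest first):
  walk walk were: 2
  walk were walk: 1
  were walk walk: 1
  walk were still: 1
  were still were: 1
  still were we: 1
  … (13 more, each ≤ 1)

"walk walk were", 2 times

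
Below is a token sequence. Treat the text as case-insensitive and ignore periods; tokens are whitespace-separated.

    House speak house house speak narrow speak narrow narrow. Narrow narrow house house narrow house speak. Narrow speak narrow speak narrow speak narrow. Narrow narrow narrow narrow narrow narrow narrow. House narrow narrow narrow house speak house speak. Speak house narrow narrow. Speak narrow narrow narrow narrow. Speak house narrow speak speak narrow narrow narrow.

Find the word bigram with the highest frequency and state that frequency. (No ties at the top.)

"narrow narrow", 18 times

Bigram frequencies (highest first):
  narrow narrow: 18
  speak narrow: 8
  narrow speak: 7
  house speak: 5
  speak house: 4
  narrow house: 4
  … (3 more, each ≤ 4)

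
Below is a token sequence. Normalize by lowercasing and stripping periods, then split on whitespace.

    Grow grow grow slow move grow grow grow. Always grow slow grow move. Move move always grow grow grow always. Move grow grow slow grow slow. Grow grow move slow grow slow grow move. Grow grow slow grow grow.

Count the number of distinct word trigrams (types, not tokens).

23

39 tokens → 37 trigram windows in total.
Repeated trigrams (each contributes count−1 duplicates):
  grow slow grow: 5
  grow grow grow: 3
  grow grow slow: 3
  move grow grow: 3
  grow grow always: 2
  slow grow grow: 2
  slow grow move: 2
  slow grow slow: 2
14 duplicate windows → 37 − 14 = 23 distinct.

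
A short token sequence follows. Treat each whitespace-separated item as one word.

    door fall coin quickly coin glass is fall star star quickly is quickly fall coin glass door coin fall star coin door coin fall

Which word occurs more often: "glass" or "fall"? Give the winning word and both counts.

"glass": 2 occurrences
"fall": 5 occurrences

"fall" (5 vs 2)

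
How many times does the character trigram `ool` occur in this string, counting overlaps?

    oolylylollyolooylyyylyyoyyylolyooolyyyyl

Sliding a length-3 window over the 40 characters (38 positions):
  position 1–3: ool
  position 33–35: ool

2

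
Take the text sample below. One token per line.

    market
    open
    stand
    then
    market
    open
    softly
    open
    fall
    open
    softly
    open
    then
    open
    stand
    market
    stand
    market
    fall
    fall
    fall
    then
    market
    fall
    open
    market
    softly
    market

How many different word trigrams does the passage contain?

25

28 tokens → 26 trigram windows in total.
Repeated trigrams (each contributes count−1 duplicates):
  open softly open: 2
1 duplicate windows → 26 − 1 = 25 distinct.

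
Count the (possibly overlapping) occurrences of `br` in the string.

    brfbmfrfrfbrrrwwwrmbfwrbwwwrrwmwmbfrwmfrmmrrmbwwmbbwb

2

Sliding a length-2 window over the 53 characters (52 positions):
  position 1–2: br
  position 11–12: br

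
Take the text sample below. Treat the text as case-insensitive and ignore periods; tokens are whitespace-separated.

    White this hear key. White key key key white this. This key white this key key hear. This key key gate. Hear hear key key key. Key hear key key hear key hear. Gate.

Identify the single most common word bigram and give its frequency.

"key key", 8 times

Bigram frequencies (highest first):
  key key: 8
  hear key: 4
  key hear: 4
  white this: 3
  key white: 3
  this key: 3
  … (8 more, each ≤ 1)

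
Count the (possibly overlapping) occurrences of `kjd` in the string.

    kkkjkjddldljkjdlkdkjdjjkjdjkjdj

Sliding a length-3 window over the 31 characters (29 positions):
  position 5–7: kjd
  position 13–15: kjd
  position 19–21: kjd
  position 24–26: kjd
  position 28–30: kjd

5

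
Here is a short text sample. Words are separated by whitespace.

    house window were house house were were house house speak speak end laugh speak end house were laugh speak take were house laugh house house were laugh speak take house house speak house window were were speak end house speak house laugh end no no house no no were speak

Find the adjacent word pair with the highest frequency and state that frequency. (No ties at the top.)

"house house", 4 times

Bigram frequencies (highest first):
  house house: 4
  were house: 3
  house were: 3
  house speak: 3
  speak end: 3
  laugh speak: 3
  … (20 more, each ≤ 2)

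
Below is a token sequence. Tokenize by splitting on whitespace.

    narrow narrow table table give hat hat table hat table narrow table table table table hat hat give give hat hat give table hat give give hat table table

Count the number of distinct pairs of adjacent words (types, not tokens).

29 tokens → 28 bigram windows in total.
Repeated bigrams (each contributes count−1 duplicates):
  table table: 5
  give hat: 3
  hat give: 3
  hat hat: 3
  hat table: 3
  table hat: 3
  give give: 2
  narrow table: 2
16 duplicate windows → 28 − 16 = 12 distinct.

12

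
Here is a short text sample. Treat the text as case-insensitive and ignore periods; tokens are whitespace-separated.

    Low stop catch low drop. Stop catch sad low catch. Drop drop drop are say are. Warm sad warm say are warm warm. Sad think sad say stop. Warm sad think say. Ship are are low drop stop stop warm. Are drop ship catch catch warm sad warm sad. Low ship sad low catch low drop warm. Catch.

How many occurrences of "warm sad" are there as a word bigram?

5

Scanning the 57 overlapping bigram windows for "warm sad":
  position 17–18: warm sad
  position 23–24: warm sad
  position 29–30: warm sad
  position 46–47: warm sad
  position 48–49: warm sad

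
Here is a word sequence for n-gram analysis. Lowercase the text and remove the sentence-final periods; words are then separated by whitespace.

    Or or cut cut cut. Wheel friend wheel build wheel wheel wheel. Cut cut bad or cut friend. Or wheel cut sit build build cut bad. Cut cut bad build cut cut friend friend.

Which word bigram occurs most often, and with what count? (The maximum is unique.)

"cut cut", 5 times

Bigram frequencies (highest first):
  cut cut: 5
  cut bad: 3
  or cut: 2
  wheel wheel: 2
  wheel cut: 2
  cut friend: 2
  … (16 more, each ≤ 2)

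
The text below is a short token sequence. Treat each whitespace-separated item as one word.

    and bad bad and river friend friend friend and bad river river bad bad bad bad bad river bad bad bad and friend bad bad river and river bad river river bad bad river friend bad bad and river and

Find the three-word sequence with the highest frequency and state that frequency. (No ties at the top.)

"bad bad bad", 4 times

Trigram frequencies (highest first):
  bad bad bad: 4
  bad bad and: 3
  river bad bad: 3
  bad bad river: 3
  bad and river: 2
  bad river river: 2
  … (19 more, each ≤ 2)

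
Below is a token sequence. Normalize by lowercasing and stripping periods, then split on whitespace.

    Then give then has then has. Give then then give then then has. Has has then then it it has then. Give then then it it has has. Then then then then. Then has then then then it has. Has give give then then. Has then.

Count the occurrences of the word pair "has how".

0

Scanning the 45 overlapping bigram windows for "has how":
  (none found)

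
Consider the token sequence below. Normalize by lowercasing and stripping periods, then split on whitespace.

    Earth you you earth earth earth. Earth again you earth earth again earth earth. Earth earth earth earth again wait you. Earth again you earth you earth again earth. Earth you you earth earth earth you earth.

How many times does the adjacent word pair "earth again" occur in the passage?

5

Scanning the 36 overlapping bigram windows for "earth again":
  position 7–8: earth again
  position 11–12: earth again
  position 18–19: earth again
  position 22–23: earth again
  position 27–28: earth again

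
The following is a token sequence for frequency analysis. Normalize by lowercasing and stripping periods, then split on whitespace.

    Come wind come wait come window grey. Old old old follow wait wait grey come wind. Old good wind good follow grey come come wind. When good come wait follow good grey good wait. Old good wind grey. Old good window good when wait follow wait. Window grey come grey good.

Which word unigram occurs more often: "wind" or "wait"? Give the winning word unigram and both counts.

"wait" (7 vs 5)

"wind": 5 occurrences
"wait": 7 occurrences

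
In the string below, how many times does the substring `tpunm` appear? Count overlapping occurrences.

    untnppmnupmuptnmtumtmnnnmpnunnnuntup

0

Sliding a length-5 window over the 36 characters (32 positions):
  (no match at any position)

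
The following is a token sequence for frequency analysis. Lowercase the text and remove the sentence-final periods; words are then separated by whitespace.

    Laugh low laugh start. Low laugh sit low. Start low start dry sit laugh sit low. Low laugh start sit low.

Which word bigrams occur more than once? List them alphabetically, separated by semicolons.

Bigram counts meeting the condition (more than once):
  laugh sit: 2
  laugh start: 2
  low laugh: 3
  low start: 2
  sit low: 3
  start low: 2

laugh sit; laugh start; low laugh; low start; sit low; start low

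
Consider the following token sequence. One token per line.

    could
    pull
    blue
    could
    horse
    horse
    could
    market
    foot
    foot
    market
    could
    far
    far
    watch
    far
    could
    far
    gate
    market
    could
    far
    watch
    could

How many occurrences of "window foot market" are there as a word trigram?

0

Scanning the 22 overlapping trigram windows for "window foot market":
  (none found)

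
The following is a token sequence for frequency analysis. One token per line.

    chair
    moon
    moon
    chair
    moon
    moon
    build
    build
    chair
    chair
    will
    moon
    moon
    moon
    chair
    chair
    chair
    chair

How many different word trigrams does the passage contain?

13

18 tokens → 16 trigram windows in total.
Repeated trigrams (each contributes count−1 duplicates):
  chair chair chair: 2
  chair moon moon: 2
  moon moon chair: 2
3 duplicate windows → 16 − 3 = 13 distinct.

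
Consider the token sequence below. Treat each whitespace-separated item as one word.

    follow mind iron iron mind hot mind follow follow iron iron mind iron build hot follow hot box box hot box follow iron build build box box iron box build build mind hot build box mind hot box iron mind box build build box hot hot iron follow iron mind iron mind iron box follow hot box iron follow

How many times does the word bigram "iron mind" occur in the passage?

Scanning the 58 overlapping bigram windows for "iron mind":
  position 4–5: iron mind
  position 11–12: iron mind
  position 39–40: iron mind
  position 49–50: iron mind
  position 51–52: iron mind

5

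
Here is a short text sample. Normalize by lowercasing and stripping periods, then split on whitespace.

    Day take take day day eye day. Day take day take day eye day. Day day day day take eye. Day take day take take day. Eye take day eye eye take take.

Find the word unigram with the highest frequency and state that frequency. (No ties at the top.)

"day", 16 times

Unigram frequencies (highest first):
  day: 16
  take: 11
  eye: 6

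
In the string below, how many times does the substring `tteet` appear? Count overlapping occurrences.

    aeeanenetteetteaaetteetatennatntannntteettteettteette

Sliding a length-5 window over the 53 characters (49 positions):
  position 9–13: tteet
  position 19–23: tteet
  position 37–41: tteet
  position 42–46: tteet
  position 47–51: tteet

5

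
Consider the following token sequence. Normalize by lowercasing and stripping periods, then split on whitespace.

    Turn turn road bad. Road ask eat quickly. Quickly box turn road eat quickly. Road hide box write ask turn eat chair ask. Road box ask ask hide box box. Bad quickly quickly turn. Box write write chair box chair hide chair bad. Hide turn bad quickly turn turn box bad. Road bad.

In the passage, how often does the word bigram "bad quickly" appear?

Scanning the 52 overlapping bigram windows for "bad quickly":
  position 31–32: bad quickly
  position 46–47: bad quickly

2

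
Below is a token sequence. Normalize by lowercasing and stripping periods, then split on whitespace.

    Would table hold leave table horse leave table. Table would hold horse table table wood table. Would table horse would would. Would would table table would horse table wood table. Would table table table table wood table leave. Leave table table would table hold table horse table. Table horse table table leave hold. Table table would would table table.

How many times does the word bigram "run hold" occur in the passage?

0

Scanning the 58 overlapping bigram windows for "run hold":
  (none found)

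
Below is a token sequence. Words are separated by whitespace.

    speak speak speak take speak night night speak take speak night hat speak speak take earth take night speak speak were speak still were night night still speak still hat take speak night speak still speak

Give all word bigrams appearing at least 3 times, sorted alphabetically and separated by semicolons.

night speak; speak night; speak speak; speak still; speak take; take speak

Bigram counts meeting the condition (at least 3 times):
  night speak: 3
  speak night: 3
  speak speak: 4
  speak still: 3
  speak take: 3
  take speak: 3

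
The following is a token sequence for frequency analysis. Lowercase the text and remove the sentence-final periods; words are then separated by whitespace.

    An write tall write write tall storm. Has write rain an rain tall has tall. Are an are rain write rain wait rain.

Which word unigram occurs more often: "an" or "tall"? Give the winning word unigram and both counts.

"an": 3 occurrences
"tall": 4 occurrences

"tall" (4 vs 3)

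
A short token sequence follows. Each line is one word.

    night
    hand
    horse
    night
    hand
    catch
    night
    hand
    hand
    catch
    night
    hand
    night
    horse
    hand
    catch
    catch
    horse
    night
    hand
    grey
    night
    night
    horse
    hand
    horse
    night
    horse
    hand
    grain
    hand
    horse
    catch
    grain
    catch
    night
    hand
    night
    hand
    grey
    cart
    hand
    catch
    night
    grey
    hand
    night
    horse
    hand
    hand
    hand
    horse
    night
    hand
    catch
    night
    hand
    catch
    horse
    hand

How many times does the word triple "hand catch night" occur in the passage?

Scanning the 58 overlapping trigram windows for "hand catch night":
  position 5–7: hand catch night
  position 9–11: hand catch night
  position 42–44: hand catch night
  position 54–56: hand catch night

4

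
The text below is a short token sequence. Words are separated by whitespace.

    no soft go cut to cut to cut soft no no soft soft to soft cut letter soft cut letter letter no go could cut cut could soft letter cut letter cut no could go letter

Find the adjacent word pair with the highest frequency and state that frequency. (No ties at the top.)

"cut letter", 3 times

Bigram frequencies (highest first):
  cut letter: 3
  no soft: 2
  cut to: 2
  to cut: 2
  soft cut: 2
  letter cut: 2
  … (22 more, each ≤ 1)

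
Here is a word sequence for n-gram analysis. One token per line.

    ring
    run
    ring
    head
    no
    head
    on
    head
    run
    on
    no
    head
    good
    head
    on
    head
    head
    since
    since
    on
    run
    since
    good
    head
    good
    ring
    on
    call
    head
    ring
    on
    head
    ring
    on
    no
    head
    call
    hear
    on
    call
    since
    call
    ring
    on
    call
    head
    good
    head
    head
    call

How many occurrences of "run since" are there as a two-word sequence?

1

Scanning the 49 overlapping bigram windows for "run since":
  position 21–22: run since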